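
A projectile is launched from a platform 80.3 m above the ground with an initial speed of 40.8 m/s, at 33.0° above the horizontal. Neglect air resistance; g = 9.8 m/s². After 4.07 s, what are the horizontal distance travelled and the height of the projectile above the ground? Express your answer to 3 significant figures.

x = 139 m, y = 89.6 m

v_x = 40.8 cos 33.0° = 34.22 m/s; v_y0 = 40.8 sin 33.0° = 22.22 m/s.
x = v_x t = 34.22 × 4.07 = 139 m.
y = 80.3 + v_y0 t − ½ g t² = 89.6 m.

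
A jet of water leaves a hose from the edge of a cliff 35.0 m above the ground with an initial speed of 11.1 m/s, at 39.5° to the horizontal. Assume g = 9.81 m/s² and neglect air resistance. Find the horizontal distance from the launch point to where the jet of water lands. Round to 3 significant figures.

29.9 m

Components: v_x = 11.1 cos 39.5° = 8.565 m/s, v_y = 11.1 sin 39.5° = 7.060 m/s.
Vertical: 0 = 35.0 + 7.060 t − ½(9.81) t² ⇒ 4.905 t² − 7.060 t − 35.0 = 0.
t = [7.060 + √(49.84 + 686.7)] / 9.810 = 3.486 s.
Horizontal: R = v_x · t = 8.565 × 3.486 = 29.9 m.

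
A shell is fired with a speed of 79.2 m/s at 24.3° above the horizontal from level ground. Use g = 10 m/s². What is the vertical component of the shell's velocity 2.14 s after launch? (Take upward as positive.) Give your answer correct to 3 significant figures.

Initial vertical component: v_y0 = 79.2 sin 24.3° = 32.59 m/s.
v_y(t) = v_y0 − g t = 32.59 − 10 × 2.14 = 11.2 m/s.

11.2 m/s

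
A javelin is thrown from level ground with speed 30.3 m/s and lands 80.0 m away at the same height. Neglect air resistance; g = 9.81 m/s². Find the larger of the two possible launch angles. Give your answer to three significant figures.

Level-ground range: R = v₀² sin(2θ)/g ⇒ sin 2θ = R g / v₀² = 80.0×9.81/30.3² = 0.8548.
2θ = arcsin(0.8548) = 58.74° or 180° − 58.74° = 121.26°.
So θ = 29.4° or θ = 60.6°.

60.6°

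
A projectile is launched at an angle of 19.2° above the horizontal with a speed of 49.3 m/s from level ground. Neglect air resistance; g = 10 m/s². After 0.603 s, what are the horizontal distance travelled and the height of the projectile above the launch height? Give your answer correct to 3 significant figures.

x = 28.1 m, y = 7.96 m

v_x = 49.3 cos 19.2° = 46.56 m/s; v_y0 = 49.3 sin 19.2° = 16.21 m/s.
x = v_x t = 46.56 × 0.603 = 28.1 m.
y = v_y0 t − ½ g t² = 16.21×0.603 − 5.000×0.603² = 7.96 m.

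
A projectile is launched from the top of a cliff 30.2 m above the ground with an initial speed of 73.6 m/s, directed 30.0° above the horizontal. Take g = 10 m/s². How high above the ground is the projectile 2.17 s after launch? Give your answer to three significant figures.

v_y0 = 73.6 sin 30.0° = 36.80 m/s.
y(t) = 30.2 + v_y0 t − ½ g t² = 30.2 + 36.80×2.17 − ½×10×2.17² = 86.5 m.

86.5 m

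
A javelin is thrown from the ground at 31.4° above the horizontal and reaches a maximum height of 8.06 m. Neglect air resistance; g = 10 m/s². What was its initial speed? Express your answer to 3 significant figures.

24.4 m/s

At maximum height v_y = 0, so (v₀ sin θ)² = 2 g H.
v₀ sin 31.4° = √(2 × 10 × 8.06) = 12.70 m/s.
v₀ = 12.70 / sin 31.4° = 12.70 / 0.5210 = 24.4 m/s.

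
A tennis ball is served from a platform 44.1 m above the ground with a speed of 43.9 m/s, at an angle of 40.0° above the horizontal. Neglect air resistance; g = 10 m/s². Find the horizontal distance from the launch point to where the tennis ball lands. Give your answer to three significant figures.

233 m

Components: v_x = 43.9 cos 40.0° = 33.63 m/s, v_y = 43.9 sin 40.0° = 28.22 m/s.
Vertical: 0 = 44.1 + 28.22 t − ½(10) t² ⇒ 5.000 t² − 28.22 t − 44.1 = 0.
t = [28.22 + √(796.4 + 882.0)] / 10.00 = 6.919 s.
Horizontal: R = v_x · t = 33.63 × 6.919 = 233 m.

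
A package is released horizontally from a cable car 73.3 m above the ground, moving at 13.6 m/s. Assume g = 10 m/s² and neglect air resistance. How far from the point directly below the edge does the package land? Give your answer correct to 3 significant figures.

Initial vertical velocity is zero, so the fall time comes from h = ½ g t²: t = √(2 × 73.3 / 10) = 3.829 s.
Horizontal motion is uniform at 13.6 m/s, so x = 13.6 × 3.829 = 52.1 m.

52.1 m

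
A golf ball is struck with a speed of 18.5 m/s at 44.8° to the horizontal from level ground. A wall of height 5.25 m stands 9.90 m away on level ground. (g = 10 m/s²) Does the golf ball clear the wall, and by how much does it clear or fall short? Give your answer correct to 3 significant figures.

v_x = 18.5 cos 44.8° = 13.13 m/s; v_y0 = 18.5 sin 44.8° = 13.04 m/s.
Time to reach the wall: t = 9.90 / 13.13 = 0.7540 s.
Height at that point: y = 13.04×0.7540 − 5.000×0.7540² = 6.990 m.
That is 6.990 − 5.25 = 1.74 m above the top of the wall, so the golf ball clears it.

Yes — it clears the wall by 1.74 m.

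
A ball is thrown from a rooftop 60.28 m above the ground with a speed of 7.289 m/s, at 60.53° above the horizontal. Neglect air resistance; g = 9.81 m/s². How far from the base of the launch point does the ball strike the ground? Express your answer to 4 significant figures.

Components: v_x = 7.289 cos 60.53° = 3.5860 m/s, v_y = 7.289 sin 60.53° = 6.3459 m/s.
Vertical: 0 = 60.28 + 6.3459 t − ½(9.81) t² ⇒ 4.905 t² − 6.3459 t − 60.28 = 0.
t = [6.3459 + √(40.270 + 1182.7)] / 9.810 = 4.2117 s.
Horizontal: R = v_x · t = 3.5860 × 4.2117 = 15.10 m.

15.10 m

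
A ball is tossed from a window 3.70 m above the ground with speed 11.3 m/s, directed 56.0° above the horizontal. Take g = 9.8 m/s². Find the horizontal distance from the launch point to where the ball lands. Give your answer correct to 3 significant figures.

14.2 m

Components: v_x = 11.3 cos 56.0° = 6.319 m/s, v_y = 11.3 sin 56.0° = 9.368 m/s.
Vertical: 0 = 3.70 + 9.368 t − ½(9.8) t² ⇒ 4.900 t² − 9.368 t − 3.70 = 0.
t = [9.368 + √(87.76 + 72.52)] / 9.800 = 2.248 s.
Horizontal: R = v_x · t = 6.319 × 2.248 = 14.2 m.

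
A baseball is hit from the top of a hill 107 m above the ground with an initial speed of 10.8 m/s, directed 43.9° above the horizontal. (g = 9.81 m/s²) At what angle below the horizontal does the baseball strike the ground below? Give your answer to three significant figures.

v_x = 10.8 cos 43.9° = 7.782 m/s.
At impact |v_y| = √(v_y0² + 2 g h) = √(7.489² + 2×9.81×107) = 46.43 m/s.
Angle below horizontal = arctan(|v_y| / v_x) = arctan(46.43 / 7.782) = 80.5°.

80.5°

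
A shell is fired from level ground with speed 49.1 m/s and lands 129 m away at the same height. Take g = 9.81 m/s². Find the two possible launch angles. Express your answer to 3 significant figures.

Level-ground range: R = v₀² sin(2θ)/g ⇒ sin 2θ = R g / v₀² = 129×9.81/49.1² = 0.5249.
2θ = arcsin(0.5249) = 31.66° or 180° − 31.66° = 148.34°.
So θ = 15.8° or θ = 74.2°.

15.8° and 74.2°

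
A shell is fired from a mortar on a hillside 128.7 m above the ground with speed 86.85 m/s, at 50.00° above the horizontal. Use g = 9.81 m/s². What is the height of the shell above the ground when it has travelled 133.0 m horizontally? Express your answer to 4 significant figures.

v_x = 86.85 cos 50.00° = 55.826 m/s, v_y0 = 86.85 sin 50.00° = 66.531 m/s.
Time to reach x = 133.0 m: t = x / v_x = 133.0 / 55.826 = 2.3824 s.
y = 128.7 + v_y0 t − ½ g t² = 128.7 + 66.531×2.3824 − 4.905×2.3824² = 259.4 m.

259.4 m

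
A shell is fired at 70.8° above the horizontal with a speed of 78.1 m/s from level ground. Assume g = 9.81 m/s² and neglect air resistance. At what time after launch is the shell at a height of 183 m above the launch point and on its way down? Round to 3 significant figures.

v_y0 = 78.1 sin 70.8° = 73.76 m/s.
Set y = v_y0 t − ½ g t² = 183: 4.905 t² − 73.76 t + 183 = 0.
t = [73.76 ± √(5441 − 3590)] / 9.81 = (73.76 ± 43.02) / 9.81, giving t = 3.13 s or t = 11.9 s.
On the way down corresponds to the larger root: t = 11.9 s.

11.9 s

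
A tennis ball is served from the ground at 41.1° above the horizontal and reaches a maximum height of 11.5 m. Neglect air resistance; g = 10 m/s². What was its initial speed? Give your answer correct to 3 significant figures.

23.1 m/s

At maximum height v_y = 0, so (v₀ sin θ)² = 2 g H.
v₀ sin 41.1° = √(2 × 10 × 11.5) = 15.17 m/s.
v₀ = 15.17 / sin 41.1° = 15.17 / 0.6574 = 23.1 m/s.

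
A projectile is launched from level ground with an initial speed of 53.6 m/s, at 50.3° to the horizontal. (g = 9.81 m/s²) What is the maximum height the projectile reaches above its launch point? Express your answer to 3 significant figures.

86.7 m

Vertical component of launch velocity: v_y = 53.6 sin 50.3° = 41.24 m/s.
At the highest point the vertical velocity is zero, so v_y² = 2 g h_max.
h_max = (41.24)² / (2 × 9.81) = 1701 / 19.62 = 86.7 m.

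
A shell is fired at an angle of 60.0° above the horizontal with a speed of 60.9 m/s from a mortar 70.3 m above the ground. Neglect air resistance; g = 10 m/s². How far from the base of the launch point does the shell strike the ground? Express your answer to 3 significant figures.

358 m

Components: v_x = 60.9 cos 60.0° = 30.45 m/s, v_y = 60.9 sin 60.0° = 52.74 m/s.
Vertical: 0 = 70.3 + 52.74 t − ½(10) t² ⇒ 5.000 t² − 52.74 t − 70.3 = 0.
t = [52.74 + √(2782 + 1406)] / 10.00 = 11.75 s.
Horizontal: R = v_x · t = 30.45 × 11.75 = 358 m.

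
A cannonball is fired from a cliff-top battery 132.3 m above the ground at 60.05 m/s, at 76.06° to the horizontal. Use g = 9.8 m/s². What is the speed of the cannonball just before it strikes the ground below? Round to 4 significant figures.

v_x = 60.05 cos 76.06° = 14.466 m/s is unchanged throughout.
For the vertical component, v_y² = v_y0² + 2 g h = (58.281)² + 2×9.8×132.3 = 5989.8, so |v_y| = 77.394 m/s.
Impact speed = √(v_x² + v_y²) = √(209.27 + 5989.8) = 78.73 m/s.

78.73 m/s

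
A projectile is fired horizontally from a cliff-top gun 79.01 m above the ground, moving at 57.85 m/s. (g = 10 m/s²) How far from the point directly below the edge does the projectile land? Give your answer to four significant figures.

Initial vertical velocity is zero, so the fall time comes from h = ½ g t²: t = √(2 × 79.01 / 10) = 3.9752 s.
Horizontal motion is uniform at 57.85 m/s, so x = 57.85 × 3.9752 = 230.0 m.

230.0 m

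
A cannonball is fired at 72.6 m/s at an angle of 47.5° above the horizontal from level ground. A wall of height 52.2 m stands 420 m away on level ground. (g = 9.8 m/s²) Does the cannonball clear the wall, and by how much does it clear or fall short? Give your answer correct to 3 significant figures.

Yes — it clears the wall by 46.9 m.

v_x = 72.6 cos 47.5° = 49.05 m/s; v_y0 = 72.6 sin 47.5° = 53.53 m/s.
Time to reach the wall: t = 420 / 49.05 = 8.563 s.
Height at that point: y = 53.53×8.563 − 4.900×8.563² = 99.09 m.
That is 99.09 − 52.2 = 46.9 m above the top of the wall, so the cannonball clears it.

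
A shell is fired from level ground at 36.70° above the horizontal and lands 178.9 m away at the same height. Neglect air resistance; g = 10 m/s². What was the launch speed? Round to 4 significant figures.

43.21 m/s

On level ground, R = v₀² sin(2θ) / g, so v₀ = √(R g / sin 2θ).
sin(2 × 36.70°) = 0.9583.
v₀ = √(178.9 × 10 / 0.9583) = √1866.8 = 43.21 m/s.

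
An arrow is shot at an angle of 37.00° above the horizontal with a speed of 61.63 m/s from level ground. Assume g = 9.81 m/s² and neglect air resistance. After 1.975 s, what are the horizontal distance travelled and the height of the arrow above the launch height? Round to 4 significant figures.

x = 97.21 m, y = 54.12 m

v_x = 61.63 cos 37.00° = 49.220 m/s; v_y0 = 61.63 sin 37.00° = 37.090 m/s.
x = v_x t = 49.220 × 1.975 = 97.21 m.
y = v_y0 t − ½ g t² = 37.090×1.975 − 4.905×1.975² = 54.12 m.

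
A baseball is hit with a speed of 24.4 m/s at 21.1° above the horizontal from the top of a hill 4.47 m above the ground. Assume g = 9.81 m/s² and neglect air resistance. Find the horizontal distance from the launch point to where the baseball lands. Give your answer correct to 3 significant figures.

Components: v_x = 24.4 cos 21.1° = 22.76 m/s, v_y = 24.4 sin 21.1° = 8.784 m/s.
Vertical: 0 = 4.47 + 8.784 t − ½(9.81) t² ⇒ 4.905 t² − 8.784 t − 4.47 = 0.
t = [8.784 + √(77.16 + 87.70)] / 9.810 = 2.204 s.
Horizontal: R = v_x · t = 22.76 × 2.204 = 50.2 m.

50.2 m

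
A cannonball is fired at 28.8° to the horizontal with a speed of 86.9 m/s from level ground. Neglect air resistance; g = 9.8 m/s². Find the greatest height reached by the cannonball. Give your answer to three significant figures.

Vertical component of launch velocity: v_y = 86.9 sin 28.8° = 41.86 m/s.
At the highest point the vertical velocity is zero, so v_y² = 2 g h_max.
h_max = (41.86)² / (2 × 9.8) = 1752 / 19.60 = 89.4 m.

89.4 m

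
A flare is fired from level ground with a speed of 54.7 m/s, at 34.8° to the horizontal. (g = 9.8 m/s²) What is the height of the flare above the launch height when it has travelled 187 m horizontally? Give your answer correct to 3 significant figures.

45.0 m

v_x = 54.7 cos 34.8° = 44.92 m/s, v_y0 = 54.7 sin 34.8° = 31.22 m/s.
Time to reach x = 187 m: t = x / v_x = 187 / 44.92 = 4.163 s.
y = v_y0 t − ½ g t² = 31.22×4.163 − 4.900×4.163² = 45.0 m.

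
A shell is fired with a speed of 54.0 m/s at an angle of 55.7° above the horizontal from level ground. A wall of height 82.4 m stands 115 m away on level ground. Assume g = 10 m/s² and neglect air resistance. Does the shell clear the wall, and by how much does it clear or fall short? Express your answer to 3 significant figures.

Yes — it clears the wall by 14.8 m.

v_x = 54.0 cos 55.7° = 30.43 m/s; v_y0 = 54.0 sin 55.7° = 44.61 m/s.
Time to reach the wall: t = 115 / 30.43 = 3.779 s.
Height at that point: y = 44.61×3.779 − 5.000×3.779² = 97.18 m.
That is 97.18 − 82.4 = 14.8 m above the top of the wall, so the shell clears it.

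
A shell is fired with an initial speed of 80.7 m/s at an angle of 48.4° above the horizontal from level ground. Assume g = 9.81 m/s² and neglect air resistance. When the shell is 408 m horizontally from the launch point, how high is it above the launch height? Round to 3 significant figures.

v_x = 80.7 cos 48.4° = 53.58 m/s, v_y0 = 80.7 sin 48.4° = 60.35 m/s.
Time to reach x = 408 m: t = x / v_x = 408 / 53.58 = 7.615 s.
y = v_y0 t − ½ g t² = 60.35×7.615 − 4.905×7.615² = 175 m.

175 m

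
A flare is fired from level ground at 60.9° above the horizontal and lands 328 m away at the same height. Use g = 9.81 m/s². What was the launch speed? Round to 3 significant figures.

61.5 m/s

On level ground, R = v₀² sin(2θ) / g, so v₀ = √(R g / sin 2θ).
sin(2 × 60.9°) = 0.8499.
v₀ = √(328 × 9.81 / 0.8499) = √3786 = 61.5 m/s.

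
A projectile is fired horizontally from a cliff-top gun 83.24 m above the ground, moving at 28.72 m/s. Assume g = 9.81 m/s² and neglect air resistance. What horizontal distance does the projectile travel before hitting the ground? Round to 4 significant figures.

118.3 m

Initial vertical velocity is zero, so the fall time comes from h = ½ g t²: t = √(2 × 83.24 / 9.81) = 4.1195 s.
Horizontal motion is uniform at 28.72 m/s, so x = 28.72 × 4.1195 = 118.3 m.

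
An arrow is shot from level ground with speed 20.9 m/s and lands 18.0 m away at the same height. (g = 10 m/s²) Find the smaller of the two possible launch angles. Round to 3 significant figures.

Level-ground range: R = v₀² sin(2θ)/g ⇒ sin 2θ = R g / v₀² = 18.0×10/20.9² = 0.4121.
2θ = arcsin(0.4121) = 24.34° or 180° − 24.34° = 155.66°.
So θ = 12.2° or θ = 77.8°.

12.2°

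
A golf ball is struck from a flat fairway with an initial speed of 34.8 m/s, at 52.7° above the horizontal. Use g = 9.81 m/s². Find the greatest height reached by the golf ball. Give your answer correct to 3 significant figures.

Vertical component of launch velocity: v_y = 34.8 sin 52.7° = 27.68 m/s.
At the highest point the vertical velocity is zero, so v_y² = 2 g h_max.
h_max = (27.68)² / (2 × 9.81) = 766.2 / 19.62 = 39.1 m.

39.1 m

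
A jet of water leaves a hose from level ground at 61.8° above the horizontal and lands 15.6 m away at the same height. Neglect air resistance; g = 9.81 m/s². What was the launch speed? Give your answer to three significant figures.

On level ground, R = v₀² sin(2θ) / g, so v₀ = √(R g / sin 2θ).
sin(2 × 61.8°) = 0.8329.
v₀ = √(15.6 × 9.81 / 0.8329) = √183.7 = 13.6 m/s.

13.6 m/s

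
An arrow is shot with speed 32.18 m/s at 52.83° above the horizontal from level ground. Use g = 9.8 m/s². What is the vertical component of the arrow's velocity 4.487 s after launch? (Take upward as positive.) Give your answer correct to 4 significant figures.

-18.33 m/s

Initial vertical component: v_y0 = 32.18 sin 52.83° = 25.643 m/s.
v_y(t) = v_y0 − g t = 25.643 − 9.8 × 4.487 = -18.33 m/s.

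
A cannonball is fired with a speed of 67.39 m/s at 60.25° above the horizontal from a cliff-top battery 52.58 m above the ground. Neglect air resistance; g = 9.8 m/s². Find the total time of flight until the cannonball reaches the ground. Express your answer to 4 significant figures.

Vertical component: v_y = 67.39 sin 60.25° = 58.508 m/s.
Taking up as positive with launch at y = 52.58 m, landing at y = 0: 0 = 52.58 + 58.508 t − ½(9.8) t².
Solving 4.900 t² − 58.508 t − 52.58 = 0 gives t = [58.508 + √(58.508² + 4·4.900·52.58)] / 9.800 = 12.78 s.

12.78 s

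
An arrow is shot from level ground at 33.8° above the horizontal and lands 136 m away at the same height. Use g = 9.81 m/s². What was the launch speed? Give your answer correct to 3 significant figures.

On level ground, R = v₀² sin(2θ) / g, so v₀ = √(R g / sin 2θ).
sin(2 × 33.8°) = 0.9245.
v₀ = √(136 × 9.81 / 0.9245) = √1443 = 38.0 m/s.

38.0 m/s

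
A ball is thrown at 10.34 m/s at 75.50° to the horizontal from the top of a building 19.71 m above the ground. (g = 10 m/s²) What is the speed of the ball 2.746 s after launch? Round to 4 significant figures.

17.64 m/s

v_x = 10.34 cos 75.50° = 2.5889 m/s (constant).
v_y(t) = 10.34 sin 75.50° − g t = 10.011 − 10 × 2.746 = -17.449 m/s.
Speed = √(v_x² + v_y²) = √(6.7024 + 304.47) = 17.64 m/s.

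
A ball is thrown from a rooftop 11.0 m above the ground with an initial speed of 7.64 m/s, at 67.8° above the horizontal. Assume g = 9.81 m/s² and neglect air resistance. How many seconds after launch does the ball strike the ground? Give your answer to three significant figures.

2.38 s

Vertical component: v_y = 7.64 sin 67.8° = 7.074 m/s.
Taking up as positive with launch at y = 11.0 m, landing at y = 0: 0 = 11.0 + 7.074 t − ½(9.81) t².
Solving 4.905 t² − 7.074 t − 11.0 = 0 gives t = [7.074 + √(7.074² + 4·4.905·11.0)] / 9.810 = 2.38 s.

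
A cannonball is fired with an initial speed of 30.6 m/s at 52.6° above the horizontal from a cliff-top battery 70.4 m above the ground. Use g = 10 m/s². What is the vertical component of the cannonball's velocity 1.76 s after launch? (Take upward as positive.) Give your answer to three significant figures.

6.71 m/s

Initial vertical component: v_y0 = 30.6 sin 52.6° = 24.31 m/s.
v_y(t) = v_y0 − g t = 24.31 − 10 × 1.76 = 6.71 m/s.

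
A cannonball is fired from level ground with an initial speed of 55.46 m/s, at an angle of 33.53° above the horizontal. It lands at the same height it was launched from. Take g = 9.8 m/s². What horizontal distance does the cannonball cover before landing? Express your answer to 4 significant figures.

Components: v_x = 55.46 cos 33.53° = 46.231 m/s, v_y = 55.46 sin 33.53° = 30.635 m/s.
Time of flight (same landing height): t = 2 v_y / g = 2 × 30.635 / 9.8 = 6.2520 s.
Range: R = v_x · t = 46.231 × 6.2520 = 289.0 m.

289.0 m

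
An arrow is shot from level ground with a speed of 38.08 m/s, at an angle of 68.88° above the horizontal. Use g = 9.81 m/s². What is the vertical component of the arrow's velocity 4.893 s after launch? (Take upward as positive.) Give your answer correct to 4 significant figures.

Initial vertical component: v_y0 = 38.08 sin 68.88° = 35.522 m/s.
v_y(t) = v_y0 − g t = 35.522 − 9.81 × 4.893 = -12.48 m/s.

-12.48 m/s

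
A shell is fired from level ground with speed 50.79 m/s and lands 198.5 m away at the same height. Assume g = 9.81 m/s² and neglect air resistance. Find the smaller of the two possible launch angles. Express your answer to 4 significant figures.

24.51°

Level-ground range: R = v₀² sin(2θ)/g ⇒ sin 2θ = R g / v₀² = 198.5×9.81/50.79² = 0.7549.
2θ = arcsin(0.7549) = 49.017° or 180° − 49.017° = 130.983°.
So θ = 24.51° or θ = 65.49°.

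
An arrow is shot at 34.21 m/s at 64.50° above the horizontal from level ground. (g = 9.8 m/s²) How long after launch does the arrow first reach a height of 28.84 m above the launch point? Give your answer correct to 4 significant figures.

v_y0 = 34.21 sin 64.50° = 30.877 m/s.
Set y = v_y0 t − ½ g t² = 28.84: 4.900 t² − 30.877 t + 28.84 = 0.
t = [30.877 ± √(953.39 − 565.26)] / 9.8 = (30.877 ± 19.701) / 9.8, giving t = 1.140 s or t = 5.161 s.
The arrow is on the way up at the first time, so t = 1.140 s.

1.140 s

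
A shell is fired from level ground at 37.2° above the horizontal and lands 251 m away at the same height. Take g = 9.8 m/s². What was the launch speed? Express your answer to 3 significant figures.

On level ground, R = v₀² sin(2θ) / g, so v₀ = √(R g / sin 2θ).
sin(2 × 37.2°) = 0.9632.
v₀ = √(251 × 9.8 / 0.9632) = √2554 = 50.5 m/s.

50.5 m/s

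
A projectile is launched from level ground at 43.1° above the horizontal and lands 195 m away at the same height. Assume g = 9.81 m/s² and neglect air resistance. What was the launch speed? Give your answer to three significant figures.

43.8 m/s

On level ground, R = v₀² sin(2θ) / g, so v₀ = √(R g / sin 2θ).
sin(2 × 43.1°) = 0.9978.
v₀ = √(195 × 9.81 / 0.9978) = √1917 = 43.8 m/s.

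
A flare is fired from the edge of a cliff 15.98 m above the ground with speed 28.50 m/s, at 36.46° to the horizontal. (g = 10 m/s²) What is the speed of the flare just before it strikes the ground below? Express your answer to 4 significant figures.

33.64 m/s

v_x = 28.50 cos 36.46° = 22.922 m/s is unchanged throughout.
For the vertical component, v_y² = v_y0² + 2 g h = (16.936)² + 2×10×15.98 = 606.43, so |v_y| = 24.626 m/s.
Impact speed = √(v_x² + v_y²) = √(525.42 + 606.43) = 33.64 m/s.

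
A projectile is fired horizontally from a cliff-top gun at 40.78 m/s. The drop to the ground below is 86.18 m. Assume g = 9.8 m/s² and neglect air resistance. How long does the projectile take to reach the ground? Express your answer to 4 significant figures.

The horizontal speed doesn't affect the fall. With v_y0 = 0, h = ½ g t².
t = √(2 × 86.18 / 9.8) = √17.588 = 4.194 s.

4.194 s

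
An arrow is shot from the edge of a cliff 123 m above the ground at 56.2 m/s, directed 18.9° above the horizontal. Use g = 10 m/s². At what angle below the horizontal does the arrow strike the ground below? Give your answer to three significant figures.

44.8°

v_x = 56.2 cos 18.9° = 53.17 m/s.
At impact |v_y| = √(v_y0² + 2 g h) = √(18.20² + 2×10×123) = 52.83 m/s.
Angle below horizontal = arctan(|v_y| / v_x) = arctan(52.83 / 53.17) = 44.8°.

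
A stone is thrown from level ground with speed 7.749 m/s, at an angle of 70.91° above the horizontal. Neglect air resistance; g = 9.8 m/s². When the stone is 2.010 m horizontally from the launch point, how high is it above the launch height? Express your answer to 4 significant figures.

v_x = 7.749 cos 70.91° = 2.5343 m/s, v_y0 = 7.749 sin 70.91° = 7.3229 m/s.
Time to reach x = 2.010 m: t = x / v_x = 2.010 / 2.5343 = 0.79312 s.
y = v_y0 t − ½ g t² = 7.3229×0.79312 − 4.900×0.79312² = 2.726 m.

2.726 m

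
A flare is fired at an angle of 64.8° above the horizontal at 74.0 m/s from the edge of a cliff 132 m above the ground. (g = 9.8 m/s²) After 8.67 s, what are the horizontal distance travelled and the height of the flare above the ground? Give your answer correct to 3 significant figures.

x = 273 m, y = 344 m

v_x = 74.0 cos 64.8° = 31.51 m/s; v_y0 = 74.0 sin 64.8° = 66.96 m/s.
x = v_x t = 31.51 × 8.67 = 273 m.
y = 132 + v_y0 t − ½ g t² = 344 m.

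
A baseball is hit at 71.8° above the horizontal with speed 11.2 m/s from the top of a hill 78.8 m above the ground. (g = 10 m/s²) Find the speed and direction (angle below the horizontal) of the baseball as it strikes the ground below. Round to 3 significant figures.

v_x = 11.2 cos 71.8° = 3.498 m/s (constant).
|v_y| at impact = √((10.64)² + 2×10×78.8) = 41.10 m/s.
Speed = √(3.498² + 41.10²) = 41.2 m/s; angle = arctan(41.10/3.498) = 85.1° below horizontal.

41.2 m/s at 85.1° below the horizontal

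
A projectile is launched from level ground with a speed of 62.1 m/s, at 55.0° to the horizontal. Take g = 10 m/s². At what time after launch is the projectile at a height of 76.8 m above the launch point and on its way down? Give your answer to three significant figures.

v_y0 = 62.1 sin 55.0° = 50.87 m/s.
Set y = v_y0 t − ½ g t² = 76.8: 5.000 t² − 50.87 t + 76.8 = 0.
t = [50.87 ± √(2588 − 1536)] / 10 = (50.87 ± 32.43) / 10, giving t = 1.84 s or t = 8.33 s.
On the way down corresponds to the larger root: t = 8.33 s.

8.33 s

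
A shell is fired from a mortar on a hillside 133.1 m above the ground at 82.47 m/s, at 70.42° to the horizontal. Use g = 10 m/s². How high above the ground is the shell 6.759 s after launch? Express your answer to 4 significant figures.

429.9 m

v_y0 = 82.47 sin 70.42° = 77.701 m/s.
y(t) = 133.1 + v_y0 t − ½ g t² = 133.1 + 77.701×6.759 − ½×10×6.759² = 429.9 m.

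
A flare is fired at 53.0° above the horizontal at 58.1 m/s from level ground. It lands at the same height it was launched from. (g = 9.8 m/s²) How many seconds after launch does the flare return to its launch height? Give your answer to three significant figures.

Vertical component: v_y = 58.1 sin 53.0° = 46.40 m/s.
For a projectile landing at launch height, time of flight is t = 2 v_y / g = 2 × 46.40 / 9.8 = 9.47 s.

9.47 s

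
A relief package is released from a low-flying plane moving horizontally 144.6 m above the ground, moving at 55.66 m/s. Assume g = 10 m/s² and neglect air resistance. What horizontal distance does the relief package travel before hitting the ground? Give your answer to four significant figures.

Initial vertical velocity is zero, so the fall time comes from h = ½ g t²: t = √(2 × 144.6 / 10) = 5.3777 s.
Horizontal motion is uniform at 55.66 m/s, so x = 55.66 × 5.3777 = 299.3 m.

299.3 m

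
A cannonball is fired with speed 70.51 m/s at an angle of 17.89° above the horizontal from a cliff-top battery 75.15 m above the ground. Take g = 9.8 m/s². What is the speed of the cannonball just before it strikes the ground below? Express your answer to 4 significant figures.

v_x = 70.51 cos 17.89° = 67.101 m/s is unchanged throughout.
For the vertical component, v_y² = v_y0² + 2 g h = (21.660)² + 2×9.8×75.15 = 1942.1, so |v_y| = 44.069 m/s.
Impact speed = √(v_x² + v_y²) = √(4502.5 + 1942.1) = 80.28 m/s.

80.28 m/s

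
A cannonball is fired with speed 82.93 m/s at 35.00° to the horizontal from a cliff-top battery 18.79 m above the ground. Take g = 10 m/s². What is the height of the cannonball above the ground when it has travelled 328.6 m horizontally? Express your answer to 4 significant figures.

v_x = 82.93 cos 35.00° = 67.932 m/s, v_y0 = 82.93 sin 35.00° = 47.567 m/s.
Time to reach x = 328.6 m: t = x / v_x = 328.6 / 67.932 = 4.8372 s.
y = 18.79 + v_y0 t − ½ g t² = 18.79 + 47.567×4.8372 − 5.000×4.8372² = 131.9 m.

131.9 m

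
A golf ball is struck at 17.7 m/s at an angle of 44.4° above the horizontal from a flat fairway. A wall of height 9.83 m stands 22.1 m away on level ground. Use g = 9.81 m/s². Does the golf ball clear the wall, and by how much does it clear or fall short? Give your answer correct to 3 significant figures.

v_x = 17.7 cos 44.4° = 12.65 m/s; v_y0 = 17.7 sin 44.4° = 12.38 m/s.
Time to reach the wall: t = 22.1 / 12.65 = 1.747 s.
Height at that point: y = 12.38×1.747 − 4.905×1.747² = 6.658 m.
That is 9.83 − 6.658 = 3.17 m below the top of the wall, so the golf ball does not clear it.

No — it falls 3.17 m short of clearing the wall.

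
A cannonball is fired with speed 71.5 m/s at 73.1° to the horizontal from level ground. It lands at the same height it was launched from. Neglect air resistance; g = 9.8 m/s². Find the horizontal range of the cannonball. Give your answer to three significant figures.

For level ground, R = v₀² sin(2θ) / g.
sin(2 × 73.1°) = sin 146.2° = 0.5563.
R = (71.5)² × 0.5563 / 9.8 = 290 m.

290 m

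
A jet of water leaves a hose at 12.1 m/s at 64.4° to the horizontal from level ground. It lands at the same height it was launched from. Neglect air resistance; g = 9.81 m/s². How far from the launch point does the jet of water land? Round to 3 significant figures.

For level ground, R = v₀² sin(2θ) / g.
sin(2 × 64.4°) = sin 128.8° = 0.7793.
R = (12.1)² × 0.7793 / 9.81 = 11.6 m.

11.6 m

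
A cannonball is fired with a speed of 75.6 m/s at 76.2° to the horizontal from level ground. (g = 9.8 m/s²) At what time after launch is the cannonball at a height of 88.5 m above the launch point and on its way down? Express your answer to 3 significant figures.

v_y0 = 75.6 sin 76.2° = 73.42 m/s.
Set y = v_y0 t − ½ g t² = 88.5: 4.900 t² − 73.42 t + 88.5 = 0.
t = [73.42 ± √(5390 − 1735)] / 9.8 = (73.42 ± 60.46) / 9.8, giving t = 1.32 s or t = 13.7 s.
On the way down corresponds to the larger root: t = 13.7 s.

13.7 s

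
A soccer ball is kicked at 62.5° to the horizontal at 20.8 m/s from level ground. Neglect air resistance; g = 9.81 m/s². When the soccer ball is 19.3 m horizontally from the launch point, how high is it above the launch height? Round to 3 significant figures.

17.3 m

v_x = 20.8 cos 62.5° = 9.604 m/s, v_y0 = 20.8 sin 62.5° = 18.45 m/s.
Time to reach x = 19.3 m: t = x / v_x = 19.3 / 9.604 = 2.010 s.
y = v_y0 t − ½ g t² = 18.45×2.010 − 4.905×2.010² = 17.3 m.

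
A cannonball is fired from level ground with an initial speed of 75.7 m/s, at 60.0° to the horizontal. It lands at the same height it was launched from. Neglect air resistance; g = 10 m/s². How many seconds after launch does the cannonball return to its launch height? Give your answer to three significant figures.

13.1 s

Vertical component: v_y = 75.7 sin 60.0° = 65.56 m/s.
For a projectile landing at launch height, time of flight is t = 2 v_y / g = 2 × 65.56 / 10 = 13.1 s.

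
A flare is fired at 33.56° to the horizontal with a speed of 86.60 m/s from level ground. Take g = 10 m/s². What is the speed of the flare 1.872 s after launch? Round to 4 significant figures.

77.83 m/s

v_x = 86.60 cos 33.56° = 72.164 m/s (constant).
v_y(t) = 86.60 sin 33.56° − g t = 47.873 − 10 × 1.872 = 29.153 m/s.
Speed = √(v_x² + v_y²) = √(5207.6 + 849.90) = 77.83 m/s.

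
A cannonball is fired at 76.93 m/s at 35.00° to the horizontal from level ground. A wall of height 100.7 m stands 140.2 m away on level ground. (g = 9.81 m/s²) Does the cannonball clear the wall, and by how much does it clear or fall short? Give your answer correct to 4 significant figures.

v_x = 76.93 cos 35.00° = 63.017 m/s; v_y0 = 76.93 sin 35.00° = 44.125 m/s.
Time to reach the wall: t = 140.2 / 63.017 = 2.2248 s.
Height at that point: y = 44.125×2.2248 − 4.905×2.2248² = 73.891 m.
That is 100.7 − 73.891 = 26.81 m below the top of the wall, so the cannonball does not clear it.

No — it falls 26.81 m short of clearing the wall.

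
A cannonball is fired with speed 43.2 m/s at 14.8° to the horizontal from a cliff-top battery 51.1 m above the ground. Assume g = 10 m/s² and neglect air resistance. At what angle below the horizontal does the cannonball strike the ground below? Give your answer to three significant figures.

v_x = 43.2 cos 14.8° = 41.77 m/s.
At impact |v_y| = √(v_y0² + 2 g h) = √(11.04² + 2×10×51.1) = 33.82 m/s.
Angle below horizontal = arctan(|v_y| / v_x) = arctan(33.82 / 41.77) = 39.0°.

39.0°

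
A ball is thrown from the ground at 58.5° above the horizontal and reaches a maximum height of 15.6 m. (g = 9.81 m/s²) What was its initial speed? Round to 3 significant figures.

At maximum height v_y = 0, so (v₀ sin θ)² = 2 g H.
v₀ sin 58.5° = √(2 × 9.81 × 15.6) = 17.49 m/s.
v₀ = 17.49 / sin 58.5° = 17.49 / 0.8526 = 20.5 m/s.

20.5 m/s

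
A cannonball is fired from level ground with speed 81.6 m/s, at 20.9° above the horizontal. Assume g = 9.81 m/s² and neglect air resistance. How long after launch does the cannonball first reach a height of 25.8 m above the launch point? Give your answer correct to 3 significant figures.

v_y0 = 81.6 sin 20.9° = 29.11 m/s.
Set y = v_y0 t − ½ g t² = 25.8: 4.905 t² − 29.11 t + 25.8 = 0.
t = [29.11 ± √(847.4 − 506.2)] / 9.81 = (29.11 ± 18.47) / 9.81, giving t = 1.08 s or t = 4.85 s.
The cannonball is on the way up at the first time, so t = 1.08 s.

1.08 s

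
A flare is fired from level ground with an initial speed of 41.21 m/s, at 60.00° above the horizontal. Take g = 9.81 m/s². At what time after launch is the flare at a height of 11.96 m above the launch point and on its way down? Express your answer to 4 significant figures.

6.924 s

v_y0 = 41.21 sin 60.00° = 35.689 m/s.
Set y = v_y0 t − ½ g t² = 11.96: 4.905 t² − 35.689 t + 11.96 = 0.
t = [35.689 ± √(1273.7 − 234.66)] / 9.81 = (35.689 ± 32.234) / 9.81, giving t = 0.3522 s or t = 6.924 s.
On the way down corresponds to the larger root: t = 6.924 s.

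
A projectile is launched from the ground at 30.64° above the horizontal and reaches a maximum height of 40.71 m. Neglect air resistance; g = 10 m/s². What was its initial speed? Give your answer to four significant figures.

At maximum height v_y = 0, so (v₀ sin θ)² = 2 g H.
v₀ sin 30.64° = √(2 × 10 × 40.71) = 28.534 m/s.
v₀ = 28.534 / sin 30.64° = 28.534 / 0.5096 = 55.99 m/s.

55.99 m/s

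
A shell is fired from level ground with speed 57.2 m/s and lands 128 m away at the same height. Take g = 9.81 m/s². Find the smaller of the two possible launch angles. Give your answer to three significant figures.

Level-ground range: R = v₀² sin(2θ)/g ⇒ sin 2θ = R g / v₀² = 128×9.81/57.2² = 0.3838.
2θ = arcsin(0.3838) = 22.57° or 180° − 22.57° = 157.43°.
So θ = 11.3° or θ = 78.7°.

11.3°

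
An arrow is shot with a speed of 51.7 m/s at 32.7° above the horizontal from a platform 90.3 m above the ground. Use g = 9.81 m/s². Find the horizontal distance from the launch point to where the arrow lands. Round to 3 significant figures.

Components: v_x = 51.7 cos 32.7° = 43.51 m/s, v_y = 51.7 sin 32.7° = 27.93 m/s.
Vertical: 0 = 90.3 + 27.93 t − ½(9.81) t² ⇒ 4.905 t² − 27.93 t − 90.3 = 0.
t = [27.93 + √(780.1 + 1772)] / 9.810 = 7.997 s.
Horizontal: R = v_x · t = 43.51 × 7.997 = 348 m.

348 m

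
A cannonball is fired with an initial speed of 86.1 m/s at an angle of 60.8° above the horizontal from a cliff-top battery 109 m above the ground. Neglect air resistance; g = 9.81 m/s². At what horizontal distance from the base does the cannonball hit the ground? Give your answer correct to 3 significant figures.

Components: v_x = 86.1 cos 60.8° = 42.00 m/s, v_y = 86.1 sin 60.8° = 75.16 m/s.
Vertical: 0 = 109 + 75.16 t − ½(9.81) t² ⇒ 4.905 t² − 75.16 t − 109 = 0.
t = [75.16 + √(5649 + 2139)] / 9.810 = 16.66 s.
Horizontal: R = v_x · t = 42.00 × 16.66 = 700 m.

700 m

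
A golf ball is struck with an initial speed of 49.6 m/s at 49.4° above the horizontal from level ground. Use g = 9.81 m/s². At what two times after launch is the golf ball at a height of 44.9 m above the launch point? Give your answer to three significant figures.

1.48 s and 6.20 s

v_y0 = 49.6 sin 49.4° = 37.66 m/s.
Set y = v_y0 t − ½ g t² = 44.9: 4.905 t² − 37.66 t + 44.9 = 0.
t = [37.66 ± √(1418 − 880.9)] / 9.81 = (37.66 ± 23.18) / 9.81, giving t = 1.48 s or t = 6.20 s.
So the golf ball is at 44.9 m at t = 1.48 s (rising) and t = 6.20 s (falling).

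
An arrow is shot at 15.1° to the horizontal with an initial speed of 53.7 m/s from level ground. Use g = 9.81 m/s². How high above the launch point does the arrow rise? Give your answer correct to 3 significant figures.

Vertical component of launch velocity: v_y = 53.7 sin 15.1° = 13.99 m/s.
At the highest point the vertical velocity is zero, so v_y² = 2 g h_max.
h_max = (13.99)² / (2 × 9.81) = 195.7 / 19.62 = 9.97 m.

9.97 m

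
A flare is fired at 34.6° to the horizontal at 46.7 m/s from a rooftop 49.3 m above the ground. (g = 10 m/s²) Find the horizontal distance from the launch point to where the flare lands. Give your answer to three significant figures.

Components: v_x = 46.7 cos 34.6° = 38.44 m/s, v_y = 46.7 sin 34.6° = 26.52 m/s.
Vertical: 0 = 49.3 + 26.52 t − ½(10) t² ⇒ 5.000 t² − 26.52 t − 49.3 = 0.
t = [26.52 + √(703.3 + 986.0)] / 10.00 = 6.762 s.
Horizontal: R = v_x · t = 38.44 × 6.762 = 260 m.

260 m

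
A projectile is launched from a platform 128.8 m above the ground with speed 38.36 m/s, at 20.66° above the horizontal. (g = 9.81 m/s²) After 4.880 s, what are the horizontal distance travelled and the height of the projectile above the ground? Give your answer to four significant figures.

x = 175.2 m, y = 78.04 m

v_x = 38.36 cos 20.66° = 35.893 m/s; v_y0 = 38.36 sin 20.66° = 13.534 m/s.
x = v_x t = 35.893 × 4.880 = 175.2 m.
y = 128.8 + v_y0 t − ½ g t² = 78.04 m.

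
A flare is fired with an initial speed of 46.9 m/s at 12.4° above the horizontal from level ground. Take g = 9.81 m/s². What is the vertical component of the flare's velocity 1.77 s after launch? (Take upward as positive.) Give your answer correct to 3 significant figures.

-7.29 m/s

Initial vertical component: v_y0 = 46.9 sin 12.4° = 10.07 m/s.
v_y(t) = v_y0 − g t = 10.07 − 9.81 × 1.77 = -7.29 m/s.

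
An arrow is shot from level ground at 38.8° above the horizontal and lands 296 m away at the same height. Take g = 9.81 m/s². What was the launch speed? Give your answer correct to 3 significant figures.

On level ground, R = v₀² sin(2θ) / g, so v₀ = √(R g / sin 2θ).
sin(2 × 38.8°) = 0.9767.
v₀ = √(296 × 9.81 / 0.9767) = √2973 = 54.5 m/s.

54.5 m/s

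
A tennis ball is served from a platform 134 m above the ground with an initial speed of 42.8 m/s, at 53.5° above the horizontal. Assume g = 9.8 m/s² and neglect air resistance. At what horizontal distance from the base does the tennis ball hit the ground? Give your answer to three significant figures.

250 m

Components: v_x = 42.8 cos 53.5° = 25.46 m/s, v_y = 42.8 sin 53.5° = 34.41 m/s.
Vertical: 0 = 134 + 34.41 t − ½(9.8) t² ⇒ 4.900 t² − 34.41 t − 134 = 0.
t = [34.41 + √(1184 + 2626)] / 9.800 = 9.810 s.
Horizontal: R = v_x · t = 25.46 × 9.810 = 250 m.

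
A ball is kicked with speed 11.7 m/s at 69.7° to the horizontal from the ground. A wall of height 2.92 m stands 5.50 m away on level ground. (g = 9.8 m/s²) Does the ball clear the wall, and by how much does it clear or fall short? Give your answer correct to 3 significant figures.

v_x = 11.7 cos 69.7° = 4.059 m/s; v_y0 = 11.7 sin 69.7° = 10.97 m/s.
Time to reach the wall: t = 5.50 / 4.059 = 1.355 s.
Height at that point: y = 10.97×1.355 − 4.900×1.355² = 5.868 m.
That is 5.868 − 2.92 = 2.95 m above the top of the wall, so the ball clears it.

Yes — it clears the wall by 2.95 m.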